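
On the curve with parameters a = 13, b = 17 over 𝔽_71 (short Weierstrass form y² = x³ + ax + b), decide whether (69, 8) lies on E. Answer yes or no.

y² = 8² ≡ 64; x³ + 13x + 17 = 329423 ≡ 54 (mod 71). 64 ≠ 54.

no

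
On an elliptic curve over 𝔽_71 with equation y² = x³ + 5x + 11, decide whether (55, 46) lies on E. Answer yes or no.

y² = 46² ≡ 57; x³ + 5x + 11 = 166661 ≡ 24 (mod 71). 57 ≠ 24.

no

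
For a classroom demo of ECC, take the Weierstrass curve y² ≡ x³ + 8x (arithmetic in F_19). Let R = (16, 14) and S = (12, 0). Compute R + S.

(8, 14)

(16, 14) + (12, 0). λ = (0 - 14)/(12 - 16) ≡ 5/15 mod 19. 15⁻¹ ≡ 14 (mod 19), so λ ≡ 13.
  x = λ² - 16 - 12 = 169 - 28 ≡ 8; y = λ·(16 - 8) - 14 ≡ 14. → (8, 14)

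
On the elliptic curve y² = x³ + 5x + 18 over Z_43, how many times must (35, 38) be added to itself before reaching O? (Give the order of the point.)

4

2P: tangent at (35, 38): λ = (3·35² + 5)/(2·38) ≡ 25/33. 33⁻¹ ≡ 30 (mod 43), so λ ≡ 25·30 ≡ 19.
  x = λ² - 35 - 35 = 361 - 70 ≡ 33; y = λ·(35 - 33) - 38 ≡ 0. → (33, 0)
3P: (33, 0) + (35, 38). λ = (38 - 0)/(35 - 33) ≡ 38/2 mod 43. 2⁻¹ ≡ 22 (mod 43) since 2·22 = 44 ≡ 1, so λ ≡ 19.
  x = λ² - 33 - 35 = 361 - 68 ≡ 35; y = λ·(33 - 35) - 0 ≡ 5. → (35, 5)
4P: (35, 5) + (35, 38): same x and y₁ ≡ -y₂, so the sum is O.
4P = O, so the order is 4.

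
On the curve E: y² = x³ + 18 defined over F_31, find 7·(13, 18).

(29, 17)

Write P = (13, 18).
Repeated addition: build up to 7P.
2P: tangent at (13, 18): λ = (3·13² + 0)/(2·18) ≡ 11/5. 5⁻¹ ≡ 25 (mod 31), so λ ≡ 11·25 ≡ 27.
  x = λ² - 13 - 13 = 729 - 26 ≡ 21; y = λ·(13 - 21) - 18 ≡ 14. → (21, 14)
3P: (21, 14) + (13, 18). λ = (18 - 14)/(13 - 21) ≡ 4/23 mod 31. 23⁻¹ ≡ 27 (mod 31), so λ ≡ 15.
  x = λ² - 21 - 13 = 225 - 34 ≡ 5; y = λ·(21 - 5) - 14 ≡ 9. → (5, 9)
4P: (5, 9) + (13, 18). λ = (18 - 9)/(13 - 5) ≡ 9/8 mod 31. 8⁻¹ ≡ 4 (mod 31) since 8·4 = 32 ≡ 1, so λ ≡ 5.
  x = λ² - 5 - 13 = 25 - 18 ≡ 7; y = λ·(5 - 7) - 9 ≡ 12. → (7, 12)
5P: (7, 12) + (13, 18). λ = (18 - 12)/(13 - 7) ≡ 6/6 mod 31. 6⁻¹ ≡ 26 (mod 31), so λ ≡ 1.
  x = λ² - 7 - 13 = 1 - 20 ≡ 12; y = λ·(7 - 12) - 12 ≡ 14. → (12, 14)
6P: (12, 14) + (13, 18). λ = (18 - 14)/(13 - 12) ≡ 4/1 mod 31. 1⁻¹ ≡ 1 (mod 31) since 1·1 = 1 ≡ 1, so λ ≡ 4.
  x = λ² - 12 - 13 = 16 - 25 ≡ 22; y = λ·(12 - 22) - 14 ≡ 8. → (22, 8)
7P: (22, 8) + (13, 18). λ = (18 - 8)/(13 - 22) ≡ 10/22 mod 31. 22⁻¹ ≡ 24 (mod 31), so λ ≡ 23.
  x = λ² - 22 - 13 = 529 - 35 ≡ 29; y = λ·(22 - 29) - 8 ≡ 17. → (29, 17)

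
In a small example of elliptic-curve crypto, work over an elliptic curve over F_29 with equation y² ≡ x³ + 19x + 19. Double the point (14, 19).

tangent at (14, 19): λ = (3·14² + 19)/(2·19) ≡ 27/9. 9⁻¹ ≡ 13 (mod 29) since 9·13 = 117 ≡ 1, so λ ≡ 27·13 ≡ 3.
  x = λ² - 14 - 14 = 9 - 28 ≡ 10; y = λ·(14 - 10) - 19 ≡ 22. → (10, 22)

(10, 22)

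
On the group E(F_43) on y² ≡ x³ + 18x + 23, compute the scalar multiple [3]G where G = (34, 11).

Repeated addition: build up to 3G.
2G: tangent at (34, 11): λ = (3·34² + 18)/(2·11) ≡ 3/22. 22⁻¹ ≡ 2 (mod 43), so λ ≡ 3·2 ≡ 6.
  x = λ² - 34 - 34 = 36 - 68 ≡ 11; y = λ·(34 - 11) - 11 ≡ 41. → (11, 41)
3G: (11, 41) + (34, 11). λ = (11 - 41)/(34 - 11) ≡ 13/23 mod 43. 23⁻¹ ≡ 15 (mod 43) since 23·15 = 345 ≡ 1, so λ ≡ 23.
  x = λ² - 11 - 34 = 529 - 45 ≡ 11; y = λ·(11 - 11) - 41 ≡ 2. → (11, 2)

(11, 2)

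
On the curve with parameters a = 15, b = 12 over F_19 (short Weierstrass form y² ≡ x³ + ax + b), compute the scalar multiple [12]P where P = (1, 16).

Double-and-add on 12 = (1100)₂. Start with P = (1, 16) for the leading 1-bit.
double: tangent at (1, 16): λ = (3·1² + 15)/(2·16) ≡ 18/13. 13⁻¹ ≡ 3 (mod 19), so λ ≡ 18·3 ≡ 16.
  x = λ² - 1 - 1 = 256 - 2 ≡ 7; y = λ·(1 - 7) - 16 ≡ 2. → (7, 2)
add P: (7, 2) + (1, 16). λ = (16 - 2)/(1 - 7) ≡ 14/13 mod 19. 13⁻¹ ≡ 3 (mod 19), so λ ≡ 4.
  x = λ² - 7 - 1 = 16 - 8 ≡ 8; y = λ·(7 - 8) - 2 ≡ 13. → (8, 13)
double: tangent at (8, 13): λ = (3·8² + 15)/(2·13) ≡ 17/7. 7⁻¹ ≡ 11 (mod 19), so λ ≡ 17·11 ≡ 16.
  x = λ² - 8 - 8 = 256 - 16 ≡ 12; y = λ·(8 - 12) - 13 ≡ 18. → (12, 18)
double: tangent at (12, 18): λ = (3·12² + 15)/(2·18) ≡ 10/17. 17⁻¹ ≡ 9 (mod 19) since 17·9 = 153 ≡ 1, so λ ≡ 10·9 ≡ 14.
  x = λ² - 12 - 12 = 196 - 24 ≡ 1; y = λ·(12 - 1) - 18 ≡ 3. → (1, 3)

(1, 3)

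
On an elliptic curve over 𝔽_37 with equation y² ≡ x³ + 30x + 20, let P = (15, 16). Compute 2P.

(19, 30)

tangent at (15, 16): λ = (3·15² + 30)/(2·16) ≡ 2/32. 32⁻¹ ≡ 22 (mod 37), so λ ≡ 2·22 ≡ 7.
  x = λ² - 15 - 15 = 49 - 30 ≡ 19; y = λ·(15 - 19) - 16 ≡ 30. → (19, 30)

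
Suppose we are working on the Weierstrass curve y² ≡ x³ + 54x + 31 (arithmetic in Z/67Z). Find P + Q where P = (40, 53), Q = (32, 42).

(44, 42)

(40, 53) + (32, 42). λ = (42 - 53)/(32 - 40) ≡ 56/59 mod 67. 59⁻¹ ≡ 25 (mod 67) since 59·25 = 1475 ≡ 1, so λ ≡ 60.
  x = λ² - 40 - 32 = 3600 - 72 ≡ 44; y = λ·(40 - 44) - 53 ≡ 42. → (44, 42)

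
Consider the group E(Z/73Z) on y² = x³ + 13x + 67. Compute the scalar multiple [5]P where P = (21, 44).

Repeated addition: build up to 5P.
2P: tangent at (21, 44): λ = (3·21² + 13)/(2·44) ≡ 22/15. 15⁻¹ ≡ 39 (mod 73), so λ ≡ 22·39 ≡ 55.
  x = λ² - 21 - 21 = 3025 - 42 ≡ 63; y = λ·(21 - 63) - 44 ≡ 55. → (63, 55)
3P: (63, 55) + (21, 44). λ = (44 - 55)/(21 - 63) ≡ 62/31 mod 73. 31⁻¹ ≡ 33 (mod 73) since 31·33 = 1023 ≡ 1, so λ ≡ 2.
  x = λ² - 63 - 21 = 4 - 84 ≡ 66; y = λ·(63 - 66) - 55 ≡ 12. → (66, 12)
4P: (66, 12) + (21, 44). λ = (44 - 12)/(21 - 66) ≡ 32/28 mod 73. 28⁻¹ ≡ 60 (mod 73) since 28·60 = 1680 ≡ 1, so λ ≡ 22.
  x = λ² - 66 - 21 = 484 - 87 ≡ 32; y = λ·(66 - 32) - 12 ≡ 6. → (32, 6)
5P: (32, 6) + (21, 44). λ = (44 - 6)/(21 - 32) ≡ 38/62 mod 73. 62⁻¹ ≡ 53 (mod 73) since 62·53 = 3286 ≡ 1, so λ ≡ 43.
  x = λ² - 32 - 21 = 1849 - 53 ≡ 44; y = λ·(32 - 44) - 6 ≡ 62. → (44, 62)

(44, 62)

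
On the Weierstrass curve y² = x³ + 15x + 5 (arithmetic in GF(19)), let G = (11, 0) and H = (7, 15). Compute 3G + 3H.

First 3G:
Repeated addition: build up to 3G.
2G: (11, 0) + (11, 0): same x and y₁ ≡ -y₂, so the sum is ∞.
3G: ∞ + (11, 0) = (11, 0) (identity).
3G = (11, 0).
Next 3H:
Repeated addition: build up to 3H.
2H: tangent at (7, 15): λ = (3·7² + 15)/(2·15) ≡ 10/11. 11⁻¹ ≡ 7 (mod 19), so λ ≡ 10·7 ≡ 13.
  x = λ² - 7 - 7 = 169 - 14 ≡ 3; y = λ·(7 - 3) - 15 ≡ 18. → (3, 18)
3H: (3, 18) + (7, 15). λ = (15 - 18)/(7 - 3) ≡ 16/4 mod 19. 4⁻¹ ≡ 5 (mod 19), so λ ≡ 4.
  x = λ² - 3 - 7 = 16 - 10 ≡ 6; y = λ·(3 - 6) - 18 ≡ 8. → (6, 8)
3H = (6, 8).
Finally 3G + 3H:
(11, 0) + (6, 8). λ = (8 - 0)/(6 - 11) ≡ 8/14 mod 19. 14⁻¹ ≡ 15 (mod 19), so λ ≡ 6.
  x = λ² - 11 - 6 = 36 - 17 ≡ 0; y = λ·(11 - 0) - 0 ≡ 9. → (0, 9)

(0, 9)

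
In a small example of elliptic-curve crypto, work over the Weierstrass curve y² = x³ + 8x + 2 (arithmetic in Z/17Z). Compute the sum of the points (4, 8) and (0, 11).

(4, 9)

(4, 8) + (0, 11). λ = (11 - 8)/(0 - 4) ≡ 3/13 mod 17. 13⁻¹ ≡ 4 (mod 17), so λ ≡ 12.
  x = λ² - 4 - 0 = 144 - 4 ≡ 4; y = λ·(4 - 4) - 8 ≡ 9. → (4, 9)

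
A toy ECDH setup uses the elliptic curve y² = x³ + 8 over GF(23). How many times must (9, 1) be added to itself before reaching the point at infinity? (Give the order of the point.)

8

2P: tangent at (9, 1): λ = (3·9² + 0)/(2·1) ≡ 13/2. 2⁻¹ ≡ 12 (mod 23) since 2·12 = 24 ≡ 1, so λ ≡ 13·12 ≡ 18.
  x = λ² - 9 - 9 = 324 - 18 ≡ 7; y = λ·(9 - 7) - 1 ≡ 12. → (7, 12)
3P: (7, 12) + (9, 1). λ = (1 - 12)/(9 - 7) ≡ 12/2 mod 23. 2⁻¹ ≡ 12 (mod 23), so λ ≡ 6.
  x = λ² - 7 - 9 = 36 - 16 ≡ 20; y = λ·(7 - 20) - 12 ≡ 2. → (20, 2)
4P: (20, 2) + (9, 1). λ = (1 - 2)/(9 - 20) ≡ 22/12 mod 23. 12⁻¹ ≡ 2 (mod 23), so λ ≡ 21.
  x = λ² - 20 - 9 = 441 - 29 ≡ 21; y = λ·(20 - 21) - 2 ≡ 0. → (21, 0)
5P: (21, 0) + (9, 1). λ = (1 - 0)/(9 - 21) ≡ 1/11 mod 23. 11⁻¹ ≡ 21 (mod 23), so λ ≡ 21.
  x = λ² - 21 - 9 = 441 - 30 ≡ 20; y = λ·(21 - 20) - 0 ≡ 21. → (20, 21)
6P: (20, 21) + (9, 1). λ = (1 - 21)/(9 - 20) ≡ 3/12 mod 23. 12⁻¹ ≡ 2 (mod 23) since 12·2 = 24 ≡ 1, so λ ≡ 6.
  x = λ² - 20 - 9 = 36 - 29 ≡ 7; y = λ·(20 - 7) - 21 ≡ 11. → (7, 11)
7P: (7, 11) + (9, 1). λ = (1 - 11)/(9 - 7) ≡ 13/2 mod 23. 2⁻¹ ≡ 12 (mod 23) since 2·12 = 24 ≡ 1, so λ ≡ 18.
  x = λ² - 7 - 9 = 324 - 16 ≡ 9; y = λ·(7 - 9) - 11 ≡ 22. → (9, 22)
8P: (9, 22) + (9, 1): same x and y₁ ≡ -y₂, so the sum is the point at infinity.
8P = the point at infinity, so the order is 8.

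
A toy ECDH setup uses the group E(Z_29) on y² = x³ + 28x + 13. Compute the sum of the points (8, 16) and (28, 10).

(8, 16) + (28, 10). λ = (10 - 16)/(28 - 8) ≡ 23/20 mod 29. 20⁻¹ ≡ 16 (mod 29) since 20·16 = 320 ≡ 1, so λ ≡ 20.
  x = λ² - 8 - 28 = 400 - 36 ≡ 16; y = λ·(8 - 16) - 16 ≡ 27. → (16, 27)

(16, 27)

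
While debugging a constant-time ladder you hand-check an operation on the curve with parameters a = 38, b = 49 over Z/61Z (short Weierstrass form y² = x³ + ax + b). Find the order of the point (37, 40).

2P: tangent at (37, 40): λ = (3·37² + 38)/(2·40) ≡ 58/19. 19⁻¹ ≡ 45 (mod 61), so λ ≡ 58·45 ≡ 48.
  x = λ² - 37 - 37 = 2304 - 74 ≡ 34; y = λ·(37 - 34) - 40 ≡ 43. → (34, 43)
3P: (34, 43) + (37, 40). λ = (40 - 43)/(37 - 34) ≡ 58/3 mod 61. 3⁻¹ ≡ 41 (mod 61), so λ ≡ 60.
  x = λ² - 34 - 37 = 3600 - 71 ≡ 52; y = λ·(34 - 52) - 43 ≡ 36. → (52, 36)
4P: (52, 36) + (37, 40). λ = (40 - 36)/(37 - 52) ≡ 4/46 mod 61. 46⁻¹ ≡ 4 (mod 61), so λ ≡ 16.
  x = λ² - 52 - 37 = 256 - 89 ≡ 45; y = λ·(52 - 45) - 36 ≡ 15. → (45, 15)
5P: (45, 15) + (37, 40). λ = (40 - 15)/(37 - 45) ≡ 25/53 mod 61. 53⁻¹ ≡ 38 (mod 61) since 53·38 = 2014 ≡ 1, so λ ≡ 35.
  x = λ² - 45 - 37 = 1225 - 82 ≡ 45; y = λ·(45 - 45) - 15 ≡ 46. → (45, 46)
6P: (45, 46) + (37, 40). λ = (40 - 46)/(37 - 45) ≡ 55/53 mod 61. 53⁻¹ ≡ 38 (mod 61), so λ ≡ 16.
  x = λ² - 45 - 37 = 256 - 82 ≡ 52; y = λ·(45 - 52) - 46 ≡ 25. → (52, 25)
7P: (52, 25) + (37, 40). λ = (40 - 25)/(37 - 52) ≡ 15/46 mod 61. 46⁻¹ ≡ 4 (mod 61), so λ ≡ 60.
  x = λ² - 52 - 37 = 3600 - 89 ≡ 34; y = λ·(52 - 34) - 25 ≡ 18. → (34, 18)
8P: (34, 18) + (37, 40). λ = (40 - 18)/(37 - 34) ≡ 22/3 mod 61. 3⁻¹ ≡ 41 (mod 61) since 3·41 = 123 ≡ 1, so λ ≡ 48.
  x = λ² - 34 - 37 = 2304 - 71 ≡ 37; y = λ·(34 - 37) - 18 ≡ 21. → (37, 21)
9P: (37, 21) + (37, 40): same x and y₁ ≡ -y₂, so the sum is O.
9P = O, so the order is 9.

9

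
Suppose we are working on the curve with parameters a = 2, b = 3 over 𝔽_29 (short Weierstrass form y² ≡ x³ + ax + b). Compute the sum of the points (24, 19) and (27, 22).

(24, 19) + (27, 22). λ = (22 - 19)/(27 - 24) ≡ 3/3 mod 29. 3⁻¹ ≡ 10 (mod 29) since 3·10 = 30 ≡ 1, so λ ≡ 1.
  x = λ² - 24 - 27 = 1 - 51 ≡ 8; y = λ·(24 - 8) - 19 ≡ 26. → (8, 26)

(8, 26)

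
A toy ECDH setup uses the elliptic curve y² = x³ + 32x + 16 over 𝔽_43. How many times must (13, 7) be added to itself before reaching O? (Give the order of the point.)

2P: tangent at (13, 7): λ = (3·13² + 32)/(2·7) ≡ 23/14. 14⁻¹ ≡ 40 (mod 43), so λ ≡ 23·40 ≡ 17.
  x = λ² - 13 - 13 = 289 - 26 ≡ 5; y = λ·(13 - 5) - 7 ≡ 0. → (5, 0)
3P: (5, 0) + (13, 7). λ = (7 - 0)/(13 - 5) ≡ 7/8 mod 43. 8⁻¹ ≡ 27 (mod 43), so λ ≡ 17.
  x = λ² - 5 - 13 = 289 - 18 ≡ 13; y = λ·(5 - 13) - 0 ≡ 36. → (13, 36)
4P: (13, 36) + (13, 7): same x and y₁ ≡ -y₂, so the sum is O.
4P = O, so the order is 4.

4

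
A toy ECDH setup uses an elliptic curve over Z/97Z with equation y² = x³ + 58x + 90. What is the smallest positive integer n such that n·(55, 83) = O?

2P: tangent at (55, 83): λ = (3·55² + 58)/(2·83) ≡ 15/69. 69⁻¹ ≡ 45 (mod 97) since 69·45 = 3105 ≡ 1, so λ ≡ 15·45 ≡ 93.
  x = λ² - 55 - 55 = 8649 - 110 ≡ 3; y = λ·(55 - 3) - 83 ≡ 0. → (3, 0)
3P: (3, 0) + (55, 83). λ = (83 - 0)/(55 - 3) ≡ 83/52 mod 97. 52⁻¹ ≡ 28 (mod 97) since 52·28 = 1456 ≡ 1, so λ ≡ 93.
  x = λ² - 3 - 55 = 8649 - 58 ≡ 55; y = λ·(3 - 55) - 0 ≡ 14. → (55, 14)
4P: (55, 14) + (55, 83): same x and y₁ ≡ -y₂, so the sum is O.
4P = O, so the order is 4.

4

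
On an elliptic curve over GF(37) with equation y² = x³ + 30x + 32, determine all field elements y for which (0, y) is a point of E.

none

x³ + 30x + 32 = 32 ≡ 32 (mod 37).
32 is a non-residue mod 37; no y exists.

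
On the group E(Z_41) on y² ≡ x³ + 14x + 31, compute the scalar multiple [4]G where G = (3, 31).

(16, 28)

Repeated addition: build up to 4G.
2G: tangent at (3, 31): λ = (3·3² + 14)/(2·31) ≡ 0/21. 21⁻¹ ≡ 2 (mod 41) since 21·2 = 42 ≡ 1, so λ ≡ 0·2 ≡ 0.
  x = λ² - 3 - 3 = 0 - 6 ≡ 35; y = λ·(3 - 35) - 31 ≡ 10. → (35, 10)
3G: (35, 10) + (3, 31). λ = (31 - 10)/(3 - 35) ≡ 21/9 mod 41. 9⁻¹ ≡ 32 (mod 41), so λ ≡ 16.
  x = λ² - 35 - 3 = 256 - 38 ≡ 13; y = λ·(35 - 13) - 10 ≡ 14. → (13, 14)
4G: (13, 14) + (3, 31). λ = (31 - 14)/(3 - 13) ≡ 17/31 mod 41. 31⁻¹ ≡ 4 (mod 41) since 31·4 = 124 ≡ 1, so λ ≡ 27.
  x = λ² - 13 - 3 = 729 - 16 ≡ 16; y = λ·(13 - 16) - 14 ≡ 28. → (16, 28)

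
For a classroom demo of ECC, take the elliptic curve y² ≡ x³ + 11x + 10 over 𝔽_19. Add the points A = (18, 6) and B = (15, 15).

(14, 1)

(18, 6) + (15, 15). λ = (15 - 6)/(15 - 18) ≡ 9/16 mod 19. 16⁻¹ ≡ 6 (mod 19), so λ ≡ 16.
  x = λ² - 18 - 15 = 256 - 33 ≡ 14; y = λ·(18 - 14) - 6 ≡ 1. → (14, 1)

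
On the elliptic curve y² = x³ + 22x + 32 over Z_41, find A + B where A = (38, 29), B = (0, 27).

(38, 29) + (0, 27). λ = (27 - 29)/(0 - 38) ≡ 39/3 mod 41. 3⁻¹ ≡ 14 (mod 41), so λ ≡ 13.
  x = λ² - 38 - 0 = 169 - 38 ≡ 8; y = λ·(38 - 8) - 29 ≡ 33. → (8, 33)

(8, 33)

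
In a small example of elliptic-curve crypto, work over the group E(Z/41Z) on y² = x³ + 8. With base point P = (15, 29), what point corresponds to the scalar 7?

Repeated addition: build up to 7P.
2P: tangent at (15, 29): λ = (3·15² + 0)/(2·29) ≡ 19/17. 17⁻¹ ≡ 29 (mod 41), so λ ≡ 19·29 ≡ 18.
  x = λ² - 15 - 15 = 324 - 30 ≡ 7; y = λ·(15 - 7) - 29 ≡ 33. → (7, 33)
3P: (7, 33) + (15, 29). λ = (29 - 33)/(15 - 7) ≡ 37/8 mod 41. 8⁻¹ ≡ 36 (mod 41), so λ ≡ 20.
  x = λ² - 7 - 15 = 400 - 22 ≡ 9; y = λ·(7 - 9) - 33 ≡ 9. → (9, 9)
4P: (9, 9) + (15, 29). λ = (29 - 9)/(15 - 9) ≡ 20/6 mod 41. 6⁻¹ ≡ 7 (mod 41), so λ ≡ 17.
  x = λ² - 9 - 15 = 289 - 24 ≡ 19; y = λ·(9 - 19) - 9 ≡ 26. → (19, 26)
5P: (19, 26) + (15, 29). λ = (29 - 26)/(15 - 19) ≡ 3/37 mod 41. 37⁻¹ ≡ 10 (mod 41) since 37·10 = 370 ≡ 1, so λ ≡ 30.
  x = λ² - 19 - 15 = 900 - 34 ≡ 5; y = λ·(19 - 5) - 26 ≡ 25. → (5, 25)
6P: (5, 25) + (15, 29). λ = (29 - 25)/(15 - 5) ≡ 4/10 mod 41. 10⁻¹ ≡ 37 (mod 41), so λ ≡ 25.
  x = λ² - 5 - 15 = 625 - 20 ≡ 31; y = λ·(5 - 31) - 25 ≡ 22. → (31, 22)
7P: (31, 22) + (15, 29). λ = (29 - 22)/(15 - 31) ≡ 7/25 mod 41. 25⁻¹ ≡ 23 (mod 41) since 25·23 = 575 ≡ 1, so λ ≡ 38.
  x = λ² - 31 - 15 = 1444 - 46 ≡ 4; y = λ·(31 - 4) - 22 ≡ 20. → (4, 20)

(4, 20)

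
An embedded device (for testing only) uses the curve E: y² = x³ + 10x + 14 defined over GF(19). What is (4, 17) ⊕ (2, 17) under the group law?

(4, 17) + (2, 17). λ = (17 - 17)/(2 - 4) ≡ 0/17 mod 19. 17⁻¹ ≡ 9 (mod 19), so λ ≡ 0.
  x = λ² - 4 - 2 = 0 - 6 ≡ 13; y = λ·(4 - 13) - 17 ≡ 2. → (13, 2)

(13, 2)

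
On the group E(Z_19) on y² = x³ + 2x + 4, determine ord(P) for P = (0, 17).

2P: tangent at (0, 17): λ = (3·0² + 2)/(2·17) ≡ 2/15. 15⁻¹ ≡ 14 (mod 19) since 15·14 = 210 ≡ 1, so λ ≡ 2·14 ≡ 9.
  x = λ² - 0 - 0 = 81 - 0 ≡ 5; y = λ·(0 - 5) - 17 ≡ 14. → (5, 14)
3P: (5, 14) + (0, 17). λ = (17 - 14)/(0 - 5) ≡ 3/14 mod 19. 14⁻¹ ≡ 15 (mod 19), so λ ≡ 7.
  x = λ² - 5 - 0 = 49 - 5 ≡ 6; y = λ·(5 - 6) - 14 ≡ 17. → (6, 17)
4P: (6, 17) + (0, 17). λ = (17 - 17)/(0 - 6) ≡ 0/13 mod 19. 13⁻¹ ≡ 3 (mod 19) since 13·3 = 39 ≡ 1, so λ ≡ 0.
  x = λ² - 6 - 0 = 0 - 6 ≡ 13; y = λ·(6 - 13) - 17 ≡ 2. → (13, 2)
5P: (13, 2) + (0, 17). λ = (17 - 2)/(0 - 13) ≡ 15/6 mod 19. 6⁻¹ ≡ 16 (mod 19) since 6·16 = 96 ≡ 1, so λ ≡ 12.
  x = λ² - 13 - 0 = 144 - 13 ≡ 17; y = λ·(13 - 17) - 2 ≡ 7. → (17, 7)
6P: (17, 7) + (0, 17). λ = (17 - 7)/(0 - 17) ≡ 10/2 mod 19. 2⁻¹ ≡ 10 (mod 19), so λ ≡ 5.
  x = λ² - 17 - 0 = 25 - 17 ≡ 8; y = λ·(17 - 8) - 7 ≡ 0. → (8, 0)
7P: (8, 0) + (0, 17). λ = (17 - 0)/(0 - 8) ≡ 17/11 mod 19. 11⁻¹ ≡ 7 (mod 19), so λ ≡ 5.
  x = λ² - 8 - 0 = 25 - 8 ≡ 17; y = λ·(8 - 17) - 0 ≡ 12. → (17, 12)
8P: (17, 12) + (0, 17). λ = (17 - 12)/(0 - 17) ≡ 5/2 mod 19. 2⁻¹ ≡ 10 (mod 19) since 2·10 = 20 ≡ 1, so λ ≡ 12.
  x = λ² - 17 - 0 = 144 - 17 ≡ 13; y = λ·(17 - 13) - 12 ≡ 17. → (13, 17)
9P: (13, 17) + (0, 17). λ = (17 - 17)/(0 - 13) ≡ 0/6 mod 19. 6⁻¹ ≡ 16 (mod 19), so λ ≡ 0.
  x = λ² - 13 - 0 = 0 - 13 ≡ 6; y = λ·(13 - 6) - 17 ≡ 2. → (6, 2)
10P: (6, 2) + (0, 17). λ = (17 - 2)/(0 - 6) ≡ 15/13 mod 19. 13⁻¹ ≡ 3 (mod 19) since 13·3 = 39 ≡ 1, so λ ≡ 7.
  x = λ² - 6 - 0 = 49 - 6 ≡ 5; y = λ·(6 - 5) - 2 ≡ 5. → (5, 5)
11P: (5, 5) + (0, 17). λ = (17 - 5)/(0 - 5) ≡ 12/14 mod 19. 14⁻¹ ≡ 15 (mod 19), so λ ≡ 9.
  x = λ² - 5 - 0 = 81 - 5 ≡ 0; y = λ·(5 - 0) - 5 ≡ 2. → (0, 2)
12P: (0, 2) + (0, 17): same x and y₁ ≡ -y₂, so the sum is 𝒪.
12P = 𝒪, so the order is 12.

12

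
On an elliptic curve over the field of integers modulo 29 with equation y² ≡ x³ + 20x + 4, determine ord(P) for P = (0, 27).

2P: tangent at (0, 27): λ = (3·0² + 20)/(2·27) ≡ 20/25. 25⁻¹ ≡ 7 (mod 29) since 25·7 = 175 ≡ 1, so λ ≡ 20·7 ≡ 24.
  x = λ² - 0 - 0 = 576 - 0 ≡ 25; y = λ·(0 - 25) - 27 ≡ 11. → (25, 11)
3P: (25, 11) + (0, 27). λ = (27 - 11)/(0 - 25) ≡ 16/4 mod 29. 4⁻¹ ≡ 22 (mod 29), so λ ≡ 4.
  x = λ² - 25 - 0 = 16 - 25 ≡ 20; y = λ·(25 - 20) - 11 ≡ 9. → (20, 9)
4P: (20, 9) + (0, 27). λ = (27 - 9)/(0 - 20) ≡ 18/9 mod 29. 9⁻¹ ≡ 13 (mod 29) since 9·13 = 117 ≡ 1, so λ ≡ 2.
  x = λ² - 20 - 0 = 4 - 20 ≡ 13; y = λ·(20 - 13) - 9 ≡ 5. → (13, 5)
5P: (13, 5) + (0, 27). λ = (27 - 5)/(0 - 13) ≡ 22/16 mod 29. 16⁻¹ ≡ 20 (mod 29), so λ ≡ 5.
  x = λ² - 13 - 0 = 25 - 13 ≡ 12; y = λ·(13 - 12) - 5 ≡ 0. → (12, 0)
6P: (12, 0) + (0, 27). λ = (27 - 0)/(0 - 12) ≡ 27/17 mod 29. 17⁻¹ ≡ 12 (mod 29) since 17·12 = 204 ≡ 1, so λ ≡ 5.
  x = λ² - 12 - 0 = 25 - 12 ≡ 13; y = λ·(12 - 13) - 0 ≡ 24. → (13, 24)
7P: (13, 24) + (0, 27). λ = (27 - 24)/(0 - 13) ≡ 3/16 mod 29. 16⁻¹ ≡ 20 (mod 29) since 16·20 = 320 ≡ 1, so λ ≡ 2.
  x = λ² - 13 - 0 = 4 - 13 ≡ 20; y = λ·(13 - 20) - 24 ≡ 20. → (20, 20)
8P: (20, 20) + (0, 27). λ = (27 - 20)/(0 - 20) ≡ 7/9 mod 29. 9⁻¹ ≡ 13 (mod 29) since 9·13 = 117 ≡ 1, so λ ≡ 4.
  x = λ² - 20 - 0 = 16 - 20 ≡ 25; y = λ·(20 - 25) - 20 ≡ 18. → (25, 18)
9P: (25, 18) + (0, 27). λ = (27 - 18)/(0 - 25) ≡ 9/4 mod 29. 4⁻¹ ≡ 22 (mod 29), so λ ≡ 24.
  x = λ² - 25 - 0 = 576 - 25 ≡ 0; y = λ·(25 - 0) - 18 ≡ 2. → (0, 2)
10P: (0, 2) + (0, 27): same x and y₁ ≡ -y₂, so the sum is O.
10P = O, so the order is 10.

10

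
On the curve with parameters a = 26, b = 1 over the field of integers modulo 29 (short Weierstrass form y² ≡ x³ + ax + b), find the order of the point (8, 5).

2P: tangent at (8, 5): λ = (3·8² + 26)/(2·5) ≡ 15/10. 10⁻¹ ≡ 3 (mod 29), so λ ≡ 15·3 ≡ 16.
  x = λ² - 8 - 8 = 256 - 16 ≡ 8; y = λ·(8 - 8) - 5 ≡ 24. → (8, 24)
3P: (8, 24) + (8, 5): same x and y₁ ≡ -y₂, so the sum is O.
3P = O, so the order is 3.

3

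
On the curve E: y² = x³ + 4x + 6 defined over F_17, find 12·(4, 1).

(10, 3)

Write Q = (4, 1).
Repeated addition: build up to 12Q.
2Q: tangent at (4, 1): λ = (3·4² + 4)/(2·1) ≡ 1/2. 2⁻¹ ≡ 9 (mod 17), so λ ≡ 1·9 ≡ 9.
  x = λ² - 4 - 4 = 81 - 8 ≡ 5; y = λ·(4 - 5) - 1 ≡ 7. → (5, 7)
3Q: (5, 7) + (4, 1). λ = (1 - 7)/(4 - 5) ≡ 11/16 mod 17. 16⁻¹ ≡ 16 (mod 17), so λ ≡ 6.
  x = λ² - 5 - 4 = 36 - 9 ≡ 10; y = λ·(5 - 10) - 7 ≡ 14. → (10, 14)
4Q: (10, 14) + (4, 1). λ = (1 - 14)/(4 - 10) ≡ 4/11 mod 17. 11⁻¹ ≡ 14 (mod 17), so λ ≡ 5.
  x = λ² - 10 - 4 = 25 - 14 ≡ 11; y = λ·(10 - 11) - 14 ≡ 15. → (11, 15)
5Q: (11, 15) + (4, 1). λ = (1 - 15)/(4 - 11) ≡ 3/10 mod 17. 10⁻¹ ≡ 12 (mod 17) since 10·12 = 120 ≡ 1, so λ ≡ 2.
  x = λ² - 11 - 4 = 4 - 15 ≡ 6; y = λ·(11 - 6) - 15 ≡ 12. → (6, 12)
6Q: (6, 12) + (4, 1). λ = (1 - 12)/(4 - 6) ≡ 6/15 mod 17. 15⁻¹ ≡ 8 (mod 17), so λ ≡ 14.
  x = λ² - 6 - 4 = 196 - 10 ≡ 16; y = λ·(6 - 16) - 12 ≡ 1. → (16, 1)
7Q: (16, 1) + (4, 1). λ = (1 - 1)/(4 - 16) ≡ 0/5 mod 17. 5⁻¹ ≡ 7 (mod 17), so λ ≡ 0.
  x = λ² - 16 - 4 = 0 - 20 ≡ 14; y = λ·(16 - 14) - 1 ≡ 16. → (14, 16)
8Q: (14, 16) + (4, 1). λ = (1 - 16)/(4 - 14) ≡ 2/7 mod 17. 7⁻¹ ≡ 5 (mod 17) since 7·5 = 35 ≡ 1, so λ ≡ 10.
  x = λ² - 14 - 4 = 100 - 18 ≡ 14; y = λ·(14 - 14) - 16 ≡ 1. → (14, 1)
9Q: (14, 1) + (4, 1). λ = (1 - 1)/(4 - 14) ≡ 0/7 mod 17. 7⁻¹ ≡ 5 (mod 17), so λ ≡ 0.
  x = λ² - 14 - 4 = 0 - 18 ≡ 16; y = λ·(14 - 16) - 1 ≡ 16. → (16, 16)
10Q: (16, 16) + (4, 1). λ = (1 - 16)/(4 - 16) ≡ 2/5 mod 17. 5⁻¹ ≡ 7 (mod 17), so λ ≡ 14.
  x = λ² - 16 - 4 = 196 - 20 ≡ 6; y = λ·(16 - 6) - 16 ≡ 5. → (6, 5)
11Q: (6, 5) + (4, 1). λ = (1 - 5)/(4 - 6) ≡ 13/15 mod 17. 15⁻¹ ≡ 8 (mod 17) since 15·8 = 120 ≡ 1, so λ ≡ 2.
  x = λ² - 6 - 4 = 4 - 10 ≡ 11; y = λ·(6 - 11) - 5 ≡ 2. → (11, 2)
12Q: (11, 2) + (4, 1). λ = (1 - 2)/(4 - 11) ≡ 16/10 mod 17. 10⁻¹ ≡ 12 (mod 17) since 10·12 = 120 ≡ 1, so λ ≡ 5.
  x = λ² - 11 - 4 = 25 - 15 ≡ 10; y = λ·(11 - 10) - 2 ≡ 3. → (10, 3)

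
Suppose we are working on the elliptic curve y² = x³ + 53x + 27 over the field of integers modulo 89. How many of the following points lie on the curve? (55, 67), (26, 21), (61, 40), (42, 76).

2

(55, 67): 67² ≡ 39, rhs ≡ 39 → on.
(26, 21): 21² ≡ 85, rhs ≡ 24 → off.
(61, 40): 40² ≡ 87, rhs ≡ 87 → on.
(42, 76): 76² ≡ 80, rhs ≡ 68 → off.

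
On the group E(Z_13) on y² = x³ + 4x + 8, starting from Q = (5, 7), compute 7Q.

Double-and-add on 7 = (111)₂. Start with Q = (5, 7) for the leading 1-bit.
double: tangent at (5, 7): λ = (3·5² + 4)/(2·7) ≡ 1/1. 1⁻¹ ≡ 1 (mod 13), so λ ≡ 1·1 ≡ 1.
  x = λ² - 5 - 5 = 1 - 10 ≡ 4; y = λ·(5 - 4) - 7 ≡ 7. → (4, 7)
add Q: (4, 7) + (5, 7). λ = (7 - 7)/(5 - 4) ≡ 0/1 mod 13. 1⁻¹ ≡ 1 (mod 13), so λ ≡ 0.
  x = λ² - 4 - 5 = 0 - 9 ≡ 4; y = λ·(4 - 4) - 7 ≡ 6. → (4, 6)
double: tangent at (4, 6): λ = (3·4² + 4)/(2·6) ≡ 0/12. 12⁻¹ ≡ 12 (mod 13) since 12·12 = 144 ≡ 1, so λ ≡ 0·12 ≡ 0.
  x = λ² - 4 - 4 = 0 - 8 ≡ 5; y = λ·(4 - 5) - 6 ≡ 7. → (5, 7)
add Q: tangent at (5, 7): λ = (3·5² + 4)/(2·7) ≡ 1/1. 1⁻¹ ≡ 1 (mod 13), so λ ≡ 1·1 ≡ 1.
  x = λ² - 5 - 5 = 1 - 10 ≡ 4; y = λ·(5 - 4) - 7 ≡ 7. → (4, 7)

(4, 7)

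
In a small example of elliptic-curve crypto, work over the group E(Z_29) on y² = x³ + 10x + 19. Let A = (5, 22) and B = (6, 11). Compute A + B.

(23, 2)

(5, 22) + (6, 11). λ = (11 - 22)/(6 - 5) ≡ 18/1 mod 29. 1⁻¹ ≡ 1 (mod 29) since 1·1 = 1 ≡ 1, so λ ≡ 18.
  x = λ² - 5 - 6 = 324 - 11 ≡ 23; y = λ·(5 - 23) - 22 ≡ 2. → (23, 2)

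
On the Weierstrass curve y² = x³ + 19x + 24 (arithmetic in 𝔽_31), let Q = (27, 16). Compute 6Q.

(27, 16)

Double-and-add on 6 = (110)₂. Start with Q = (27, 16) for the leading 1-bit.
double: tangent at (27, 16): λ = (3·27² + 19)/(2·16) ≡ 5/1. 1⁻¹ ≡ 1 (mod 31), so λ ≡ 5·1 ≡ 5.
  x = λ² - 27 - 27 = 25 - 54 ≡ 2; y = λ·(27 - 2) - 16 ≡ 16. → (2, 16)
add Q: (2, 16) + (27, 16). λ = (16 - 16)/(27 - 2) ≡ 0/25 mod 31. 25⁻¹ ≡ 5 (mod 31), so λ ≡ 0.
  x = λ² - 2 - 27 = 0 - 29 ≡ 2; y = λ·(2 - 2) - 16 ≡ 15. → (2, 15)
double: tangent at (2, 15): λ = (3·2² + 19)/(2·15) ≡ 0/30. 30⁻¹ ≡ 30 (mod 31), so λ ≡ 0·30 ≡ 0.
  x = λ² - 2 - 2 = 0 - 4 ≡ 27; y = λ·(2 - 27) - 15 ≡ 16. → (27, 16)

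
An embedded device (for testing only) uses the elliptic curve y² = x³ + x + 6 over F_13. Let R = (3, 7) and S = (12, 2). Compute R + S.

(2, 4)

(3, 7) + (12, 2). λ = (2 - 7)/(12 - 3) ≡ 8/9 mod 13. 9⁻¹ ≡ 3 (mod 13), so λ ≡ 11.
  x = λ² - 3 - 12 = 121 - 15 ≡ 2; y = λ·(3 - 2) - 7 ≡ 4. → (2, 4)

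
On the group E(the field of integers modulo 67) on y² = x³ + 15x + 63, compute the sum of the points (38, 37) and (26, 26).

(38, 37) + (26, 26). λ = (26 - 37)/(26 - 38) ≡ 56/55 mod 67. 55⁻¹ ≡ 39 (mod 67), so λ ≡ 40.
  x = λ² - 38 - 26 = 1600 - 64 ≡ 62; y = λ·(38 - 62) - 37 ≡ 8. → (62, 8)

(62, 8)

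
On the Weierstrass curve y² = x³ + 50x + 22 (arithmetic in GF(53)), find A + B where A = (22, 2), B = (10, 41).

(15, 15)

(22, 2) + (10, 41). λ = (41 - 2)/(10 - 22) ≡ 39/41 mod 53. 41⁻¹ ≡ 22 (mod 53) since 41·22 = 902 ≡ 1, so λ ≡ 10.
  x = λ² - 22 - 10 = 100 - 32 ≡ 15; y = λ·(22 - 15) - 2 ≡ 15. → (15, 15)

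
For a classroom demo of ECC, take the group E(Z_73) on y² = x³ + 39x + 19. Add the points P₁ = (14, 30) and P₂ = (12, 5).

(14, 30) + (12, 5). λ = (5 - 30)/(12 - 14) ≡ 48/71 mod 73. 71⁻¹ ≡ 36 (mod 73), so λ ≡ 49.
  x = λ² - 14 - 12 = 2401 - 26 ≡ 39; y = λ·(14 - 39) - 30 ≡ 59. → (39, 59)

(39, 59)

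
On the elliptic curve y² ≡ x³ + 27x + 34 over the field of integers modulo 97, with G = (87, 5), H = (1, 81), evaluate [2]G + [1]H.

(54, 19)

First 2G:
Repeated addition: build up to 2G.
2G: tangent at (87, 5): λ = (3·87² + 27)/(2·5) ≡ 36/10. 10⁻¹ ≡ 68 (mod 97), so λ ≡ 36·68 ≡ 23.
  x = λ² - 87 - 87 = 529 - 174 ≡ 64; y = λ·(87 - 64) - 5 ≡ 39. → (64, 39)
2G = (64, 39).
Finally 2G + H:
(64, 39) + (1, 81). λ = (81 - 39)/(1 - 64) ≡ 42/34 mod 97. 34⁻¹ ≡ 20 (mod 97), so λ ≡ 64.
  x = λ² - 64 - 1 = 4096 - 65 ≡ 54; y = λ·(64 - 54) - 39 ≡ 19. → (54, 19)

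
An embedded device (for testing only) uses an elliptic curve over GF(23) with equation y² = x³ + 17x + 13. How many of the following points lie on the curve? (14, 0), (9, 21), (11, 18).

0

(14, 0): 0² ≡ 0, rhs ≡ 5 → off.
(9, 21): 21² ≡ 4, rhs ≡ 21 → off.
(11, 18): 18² ≡ 2, rhs ≡ 13 → off.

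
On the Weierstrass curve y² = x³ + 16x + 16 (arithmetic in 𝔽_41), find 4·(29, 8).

(29, 8)

Write G = (29, 8).
Double-and-add on 4 = (100)₂. Start with G = (29, 8) for the leading 1-bit.
double: tangent at (29, 8): λ = (3·29² + 16)/(2·8) ≡ 38/16. 16⁻¹ ≡ 18 (mod 41), so λ ≡ 38·18 ≡ 28.
  x = λ² - 29 - 29 = 784 - 58 ≡ 29; y = λ·(29 - 29) - 8 ≡ 33. → (29, 33)
double: tangent at (29, 33): λ = (3·29² + 16)/(2·33) ≡ 38/25. 25⁻¹ ≡ 23 (mod 41) since 25·23 = 575 ≡ 1, so λ ≡ 38·23 ≡ 13.
  x = λ² - 29 - 29 = 169 - 58 ≡ 29; y = λ·(29 - 29) - 33 ≡ 8. → (29, 8)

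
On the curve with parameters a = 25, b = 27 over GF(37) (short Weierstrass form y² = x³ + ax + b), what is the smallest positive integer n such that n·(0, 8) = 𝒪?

2P: tangent at (0, 8): λ = (3·0² + 25)/(2·8) ≡ 25/16. 16⁻¹ ≡ 7 (mod 37) since 16·7 = 112 ≡ 1, so λ ≡ 25·7 ≡ 27.
  x = λ² - 0 - 0 = 729 - 0 ≡ 26; y = λ·(0 - 26) - 8 ≡ 30. → (26, 30)
3P: (26, 30) + (0, 8). λ = (8 - 30)/(0 - 26) ≡ 15/11 mod 37. 11⁻¹ ≡ 27 (mod 37), so λ ≡ 35.
  x = λ² - 26 - 0 = 1225 - 26 ≡ 15; y = λ·(26 - 15) - 30 ≡ 22. → (15, 22)
4P: (15, 22) + (0, 8). λ = (8 - 22)/(0 - 15) ≡ 23/22 mod 37. 22⁻¹ ≡ 32 (mod 37), so λ ≡ 33.
  x = λ² - 15 - 0 = 1089 - 15 ≡ 1; y = λ·(15 - 1) - 22 ≡ 33. → (1, 33)
5P: (1, 33) + (0, 8). λ = (8 - 33)/(0 - 1) ≡ 12/36 mod 37. 36⁻¹ ≡ 36 (mod 37) since 36·36 = 1296 ≡ 1, so λ ≡ 25.
  x = λ² - 1 - 0 = 625 - 1 ≡ 32; y = λ·(1 - 32) - 33 ≡ 6. → (32, 6)
6P: (32, 6) + (0, 8). λ = (8 - 6)/(0 - 32) ≡ 2/5 mod 37. 5⁻¹ ≡ 15 (mod 37), so λ ≡ 30.
  x = λ² - 32 - 0 = 900 - 32 ≡ 17; y = λ·(32 - 17) - 6 ≡ 0. → (17, 0)
7P: (17, 0) + (0, 8). λ = (8 - 0)/(0 - 17) ≡ 8/20 mod 37. 20⁻¹ ≡ 13 (mod 37) since 20·13 = 260 ≡ 1, so λ ≡ 30.
  x = λ² - 17 - 0 = 900 - 17 ≡ 32; y = λ·(17 - 32) - 0 ≡ 31. → (32, 31)
8P: (32, 31) + (0, 8). λ = (8 - 31)/(0 - 32) ≡ 14/5 mod 37. 5⁻¹ ≡ 15 (mod 37) since 5·15 = 75 ≡ 1, so λ ≡ 25.
  x = λ² - 32 - 0 = 625 - 32 ≡ 1; y = λ·(32 - 1) - 31 ≡ 4. → (1, 4)
9P: (1, 4) + (0, 8). λ = (8 - 4)/(0 - 1) ≡ 4/36 mod 37. 36⁻¹ ≡ 36 (mod 37) since 36·36 = 1296 ≡ 1, so λ ≡ 33.
  x = λ² - 1 - 0 = 1089 - 1 ≡ 15; y = λ·(1 - 15) - 4 ≡ 15. → (15, 15)
10P: (15, 15) + (0, 8). λ = (8 - 15)/(0 - 15) ≡ 30/22 mod 37. 22⁻¹ ≡ 32 (mod 37), so λ ≡ 35.
  x = λ² - 15 - 0 = 1225 - 15 ≡ 26; y = λ·(15 - 26) - 15 ≡ 7. → (26, 7)
11P: (26, 7) + (0, 8). λ = (8 - 7)/(0 - 26) ≡ 1/11 mod 37. 11⁻¹ ≡ 27 (mod 37), so λ ≡ 27.
  x = λ² - 26 - 0 = 729 - 26 ≡ 0; y = λ·(26 - 0) - 7 ≡ 29. → (0, 29)
12P: (0, 29) + (0, 8): same x and y₁ ≡ -y₂, so the sum is 𝒪.
12P = 𝒪, so the order is 12.

12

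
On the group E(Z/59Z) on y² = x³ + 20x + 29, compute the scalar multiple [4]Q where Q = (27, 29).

Double-and-add on 4 = (100)₂. Start with Q = (27, 29) for the leading 1-bit.
double: tangent at (27, 29): λ = (3·27² + 20)/(2·29) ≡ 24/58. 58⁻¹ ≡ 58 (mod 59), so λ ≡ 24·58 ≡ 35.
  x = λ² - 27 - 27 = 1225 - 54 ≡ 50; y = λ·(27 - 50) - 29 ≡ 51. → (50, 51)
double: tangent at (50, 51): λ = (3·50² + 20)/(2·51) ≡ 27/43. 43⁻¹ ≡ 11 (mod 59) since 43·11 = 473 ≡ 1, so λ ≡ 27·11 ≡ 2.
  x = λ² - 50 - 50 = 4 - 100 ≡ 22; y = λ·(50 - 22) - 51 ≡ 5. → (22, 5)

(22, 5)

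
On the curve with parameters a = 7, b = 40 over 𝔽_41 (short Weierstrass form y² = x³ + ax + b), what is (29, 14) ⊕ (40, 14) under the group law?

(13, 27)

(29, 14) + (40, 14). λ = (14 - 14)/(40 - 29) ≡ 0/11 mod 41. 11⁻¹ ≡ 15 (mod 41), so λ ≡ 0.
  x = λ² - 29 - 40 = 0 - 69 ≡ 13; y = λ·(29 - 13) - 14 ≡ 27. → (13, 27)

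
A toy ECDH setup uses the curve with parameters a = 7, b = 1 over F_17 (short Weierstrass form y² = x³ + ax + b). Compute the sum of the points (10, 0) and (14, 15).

(10, 0) + (14, 15). λ = (15 - 0)/(14 - 10) ≡ 15/4 mod 17. 4⁻¹ ≡ 13 (mod 17) since 4·13 = 52 ≡ 1, so λ ≡ 8.
  x = λ² - 10 - 14 = 64 - 24 ≡ 6; y = λ·(10 - 6) - 0 ≡ 15. → (6, 15)

(6, 15)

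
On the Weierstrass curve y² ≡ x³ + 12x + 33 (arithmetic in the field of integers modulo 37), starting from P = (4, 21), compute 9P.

(7, 4)

Double-and-add on 9 = (1001)₂. Start with P = (4, 21) for the leading 1-bit.
double: tangent at (4, 21): λ = (3·4² + 12)/(2·21) ≡ 23/5. 5⁻¹ ≡ 15 (mod 37), so λ ≡ 23·15 ≡ 12.
  x = λ² - 4 - 4 = 144 - 8 ≡ 25; y = λ·(4 - 25) - 21 ≡ 23. → (25, 23)
double: tangent at (25, 23): λ = (3·25² + 12)/(2·23) ≡ 0/9. 9⁻¹ ≡ 33 (mod 37) since 9·33 = 297 ≡ 1, so λ ≡ 0·33 ≡ 0.
  x = λ² - 25 - 25 = 0 - 50 ≡ 24; y = λ·(25 - 24) - 23 ≡ 14. → (24, 14)
double: tangent at (24, 14): λ = (3·24² + 12)/(2·14) ≡ 1/28. 28⁻¹ ≡ 4 (mod 37) since 28·4 = 112 ≡ 1, so λ ≡ 1·4 ≡ 4.
  x = λ² - 24 - 24 = 16 - 48 ≡ 5; y = λ·(24 - 5) - 14 ≡ 25. → (5, 25)
add P: (5, 25) + (4, 21). λ = (21 - 25)/(4 - 5) ≡ 33/36 mod 37. 36⁻¹ ≡ 36 (mod 37), so λ ≡ 4.
  x = λ² - 5 - 4 = 16 - 9 ≡ 7; y = λ·(5 - 7) - 25 ≡ 4. → (7, 4)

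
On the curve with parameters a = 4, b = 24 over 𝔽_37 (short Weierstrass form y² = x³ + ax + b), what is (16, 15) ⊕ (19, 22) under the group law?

(16, 15) + (19, 22). λ = (22 - 15)/(19 - 16) ≡ 7/3 mod 37. 3⁻¹ ≡ 25 (mod 37), so λ ≡ 27.
  x = λ² - 16 - 19 = 729 - 35 ≡ 28; y = λ·(16 - 28) - 15 ≡ 31. → (28, 31)

(28, 31)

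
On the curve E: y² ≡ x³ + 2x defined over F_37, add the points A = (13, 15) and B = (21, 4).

(2, 30)

(13, 15) + (21, 4). λ = (4 - 15)/(21 - 13) ≡ 26/8 mod 37. 8⁻¹ ≡ 14 (mod 37), so λ ≡ 31.
  x = λ² - 13 - 21 = 961 - 34 ≡ 2; y = λ·(13 - 2) - 15 ≡ 30. → (2, 30)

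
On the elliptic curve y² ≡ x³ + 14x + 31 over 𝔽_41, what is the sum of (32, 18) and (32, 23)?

The two points share x = 32 and their y-coordinates satisfy 18 + 23 ≡ 0 (mod 41), so they are inverses. Their sum is O.

O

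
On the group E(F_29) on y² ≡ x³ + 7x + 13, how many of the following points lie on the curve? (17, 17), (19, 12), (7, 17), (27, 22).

3

(17, 17): 17² ≡ 28, rhs ≡ 28 → on.
(19, 12): 12² ≡ 28, rhs ≡ 16 → off.
(7, 17): 17² ≡ 28, rhs ≡ 28 → on.
(27, 22): 22² ≡ 20, rhs ≡ 20 → on.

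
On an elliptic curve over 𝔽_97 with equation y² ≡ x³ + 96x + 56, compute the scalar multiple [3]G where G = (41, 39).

Repeated addition: build up to 3G.
2G: tangent at (41, 39): λ = (3·41² + 96)/(2·39) ≡ 95/78. 78⁻¹ ≡ 51 (mod 97), so λ ≡ 95·51 ≡ 92.
  x = λ² - 41 - 41 = 8464 - 82 ≡ 40; y = λ·(41 - 40) - 39 ≡ 53. → (40, 53)
3G: (40, 53) + (41, 39). λ = (39 - 53)/(41 - 40) ≡ 83/1 mod 97. 1⁻¹ ≡ 1 (mod 97), so λ ≡ 83.
  x = λ² - 40 - 41 = 6889 - 81 ≡ 18; y = λ·(40 - 18) - 53 ≡ 27. → (18, 27)

(18, 27)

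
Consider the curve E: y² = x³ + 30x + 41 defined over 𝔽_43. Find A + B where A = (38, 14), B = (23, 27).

(38, 14) + (23, 27). λ = (27 - 14)/(23 - 38) ≡ 13/28 mod 43. 28⁻¹ ≡ 20 (mod 43), so λ ≡ 2.
  x = λ² - 38 - 23 = 4 - 61 ≡ 29; y = λ·(38 - 29) - 14 ≡ 4. → (29, 4)

(29, 4)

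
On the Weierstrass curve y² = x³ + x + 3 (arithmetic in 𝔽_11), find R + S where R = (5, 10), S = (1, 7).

(9, 9)

(5, 10) + (1, 7). λ = (7 - 10)/(1 - 5) ≡ 8/7 mod 11. 7⁻¹ ≡ 8 (mod 11), so λ ≡ 9.
  x = λ² - 5 - 1 = 81 - 6 ≡ 9; y = λ·(5 - 9) - 10 ≡ 9. → (9, 9)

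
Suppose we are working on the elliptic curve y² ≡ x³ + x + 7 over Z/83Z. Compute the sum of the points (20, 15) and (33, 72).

(34, 13)

(20, 15) + (33, 72). λ = (72 - 15)/(33 - 20) ≡ 57/13 mod 83. 13⁻¹ ≡ 32 (mod 83), so λ ≡ 81.
  x = λ² - 20 - 33 = 6561 - 53 ≡ 34; y = λ·(20 - 34) - 15 ≡ 13. → (34, 13)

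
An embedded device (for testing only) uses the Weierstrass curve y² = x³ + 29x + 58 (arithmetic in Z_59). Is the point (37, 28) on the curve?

y² = 28² ≡ 17; x³ + 29x + 58 = 51784 ≡ 41 (mod 59). 17 ≠ 41.

no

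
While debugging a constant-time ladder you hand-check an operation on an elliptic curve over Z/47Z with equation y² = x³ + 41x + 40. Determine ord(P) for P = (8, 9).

2P: tangent at (8, 9): λ = (3·8² + 41)/(2·9) ≡ 45/18. 18⁻¹ ≡ 34 (mod 47), so λ ≡ 45·34 ≡ 26.
  x = λ² - 8 - 8 = 676 - 16 ≡ 2; y = λ·(8 - 2) - 9 ≡ 6. → (2, 6)
3P: (2, 6) + (8, 9). λ = (9 - 6)/(8 - 2) ≡ 3/6 mod 47. 6⁻¹ ≡ 8 (mod 47) since 6·8 = 48 ≡ 1, so λ ≡ 24.
  x = λ² - 2 - 8 = 576 - 10 ≡ 2; y = λ·(2 - 2) - 6 ≡ 41. → (2, 41)
4P: (2, 41) + (8, 9). λ = (9 - 41)/(8 - 2) ≡ 15/6 mod 47. 6⁻¹ ≡ 8 (mod 47), so λ ≡ 26.
  x = λ² - 2 - 8 = 676 - 10 ≡ 8; y = λ·(2 - 8) - 41 ≡ 38. → (8, 38)
5P: (8, 38) + (8, 9): same x and y₁ ≡ -y₂, so the sum is O.
5P = O, so the order is 5.

5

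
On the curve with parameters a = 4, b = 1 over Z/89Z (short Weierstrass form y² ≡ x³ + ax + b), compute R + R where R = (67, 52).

(62, 18)

tangent at (67, 52): λ = (3·67² + 4)/(2·52) ≡ 32/15. 15⁻¹ ≡ 6 (mod 89), so λ ≡ 32·6 ≡ 14.
  x = λ² - 67 - 67 = 196 - 134 ≡ 62; y = λ·(67 - 62) - 52 ≡ 18. → (62, 18)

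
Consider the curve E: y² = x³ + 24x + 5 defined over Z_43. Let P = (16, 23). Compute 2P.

(4, 6)

tangent at (16, 23): λ = (3·16² + 24)/(2·23) ≡ 18/3. 3⁻¹ ≡ 29 (mod 43), so λ ≡ 18·29 ≡ 6.
  x = λ² - 16 - 16 = 36 - 32 ≡ 4; y = λ·(16 - 4) - 23 ≡ 6. → (4, 6)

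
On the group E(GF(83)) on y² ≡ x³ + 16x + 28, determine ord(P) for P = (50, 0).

2

2P: (50, 0) + (50, 0): same x and y₁ ≡ -y₂, so the sum is 𝒪.
2P = 𝒪, so the order is 2.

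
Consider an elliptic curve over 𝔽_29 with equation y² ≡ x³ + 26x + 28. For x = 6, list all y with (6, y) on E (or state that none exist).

9, 20

x³ + 26x + 28 = 400 ≡ 23 (mod 29).
Square roots of 23 mod 29: 9 and 20 (since 9² = 81 ≡ 23).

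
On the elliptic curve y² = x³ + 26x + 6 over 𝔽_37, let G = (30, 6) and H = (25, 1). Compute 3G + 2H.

First 3G:
Repeated addition: build up to 3G.
2G: tangent at (30, 6): λ = (3·30² + 26)/(2·6) ≡ 25/12. 12⁻¹ ≡ 34 (mod 37) since 12·34 = 408 ≡ 1, so λ ≡ 25·34 ≡ 36.
  x = λ² - 30 - 30 = 1296 - 60 ≡ 15; y = λ·(30 - 15) - 6 ≡ 16. → (15, 16)
3G: (15, 16) + (30, 6). λ = (6 - 16)/(30 - 15) ≡ 27/15 mod 37. 15⁻¹ ≡ 5 (mod 37) since 15·5 = 75 ≡ 1, so λ ≡ 24.
  x = λ² - 15 - 30 = 576 - 45 ≡ 13; y = λ·(15 - 13) - 16 ≡ 32. → (13, 32)
3G = (13, 32).
Next 2H:
Repeated addition: build up to 2H.
2H: tangent at (25, 1): λ = (3·25² + 26)/(2·1) ≡ 14/2. 2⁻¹ ≡ 19 (mod 37) since 2·19 = 38 ≡ 1, so λ ≡ 14·19 ≡ 7.
  x = λ² - 25 - 25 = 49 - 50 ≡ 36; y = λ·(25 - 36) - 1 ≡ 33. → (36, 33)
2H = (36, 33).
Finally 3G + 2H:
(13, 32) + (36, 33). λ = (33 - 32)/(36 - 13) ≡ 1/23 mod 37. 23⁻¹ ≡ 29 (mod 37), so λ ≡ 29.
  x = λ² - 13 - 36 = 841 - 49 ≡ 15; y = λ·(13 - 15) - 32 ≡ 21. → (15, 21)

(15, 21)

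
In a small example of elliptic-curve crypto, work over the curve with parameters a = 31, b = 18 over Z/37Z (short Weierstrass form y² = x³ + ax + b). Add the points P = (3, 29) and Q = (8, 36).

(3, 29) + (8, 36). λ = (36 - 29)/(8 - 3) ≡ 7/5 mod 37. 5⁻¹ ≡ 15 (mod 37), so λ ≡ 31.
  x = λ² - 3 - 8 = 961 - 11 ≡ 25; y = λ·(3 - 25) - 29 ≡ 29. → (25, 29)

(25, 29)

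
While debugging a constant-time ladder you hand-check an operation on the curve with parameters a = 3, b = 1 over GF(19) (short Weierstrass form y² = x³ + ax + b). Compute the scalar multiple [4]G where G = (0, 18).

(10, 9)

Repeated addition: build up to 4G.
2G: tangent at (0, 18): λ = (3·0² + 3)/(2·18) ≡ 3/17. 17⁻¹ ≡ 9 (mod 19), so λ ≡ 3·9 ≡ 8.
  x = λ² - 0 - 0 = 64 - 0 ≡ 7; y = λ·(0 - 7) - 18 ≡ 2. → (7, 2)
3G: (7, 2) + (0, 18). λ = (18 - 2)/(0 - 7) ≡ 16/12 mod 19. 12⁻¹ ≡ 8 (mod 19), so λ ≡ 14.
  x = λ² - 7 - 0 = 196 - 7 ≡ 18; y = λ·(7 - 18) - 2 ≡ 15. → (18, 15)
4G: (18, 15) + (0, 18). λ = (18 - 15)/(0 - 18) ≡ 3/1 mod 19. 1⁻¹ ≡ 1 (mod 19) since 1·1 = 1 ≡ 1, so λ ≡ 3.
  x = λ² - 18 - 0 = 9 - 18 ≡ 10; y = λ·(18 - 10) - 15 ≡ 9. → (10, 9)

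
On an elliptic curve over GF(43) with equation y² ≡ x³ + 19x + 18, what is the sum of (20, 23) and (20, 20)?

O

The two points share x = 20 and their y-coordinates satisfy 23 + 20 ≡ 0 (mod 43), so they are inverses. Their sum is O.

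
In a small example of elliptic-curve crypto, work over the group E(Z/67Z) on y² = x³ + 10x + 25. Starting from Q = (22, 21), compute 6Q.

(59, 6)

Double-and-add on 6 = (110)₂. Start with Q = (22, 21) for the leading 1-bit.
double: tangent at (22, 21): λ = (3·22² + 10)/(2·21) ≡ 55/42. 42⁻¹ ≡ 8 (mod 67), so λ ≡ 55·8 ≡ 38.
  x = λ² - 22 - 22 = 1444 - 44 ≡ 60; y = λ·(22 - 60) - 21 ≡ 9. → (60, 9)
add Q: (60, 9) + (22, 21). λ = (21 - 9)/(22 - 60) ≡ 12/29 mod 67. 29⁻¹ ≡ 37 (mod 67), so λ ≡ 42.
  x = λ² - 60 - 22 = 1764 - 82 ≡ 7; y = λ·(60 - 7) - 9 ≡ 6. → (7, 6)
double: tangent at (7, 6): λ = (3·7² + 10)/(2·6) ≡ 23/12. 12⁻¹ ≡ 28 (mod 67), so λ ≡ 23·28 ≡ 41.
  x = λ² - 7 - 7 = 1681 - 14 ≡ 59; y = λ·(7 - 59) - 6 ≡ 6. → (59, 6)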